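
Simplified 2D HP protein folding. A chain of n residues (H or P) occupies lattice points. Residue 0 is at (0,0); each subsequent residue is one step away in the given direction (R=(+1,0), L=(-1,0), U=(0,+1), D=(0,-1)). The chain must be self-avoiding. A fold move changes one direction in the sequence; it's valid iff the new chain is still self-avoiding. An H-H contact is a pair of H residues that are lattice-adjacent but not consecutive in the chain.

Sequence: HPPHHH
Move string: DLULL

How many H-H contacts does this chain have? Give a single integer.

Positions: [(0, 0), (0, -1), (-1, -1), (-1, 0), (-2, 0), (-3, 0)]
H-H contact: residue 0 @(0,0) - residue 3 @(-1, 0)

Answer: 1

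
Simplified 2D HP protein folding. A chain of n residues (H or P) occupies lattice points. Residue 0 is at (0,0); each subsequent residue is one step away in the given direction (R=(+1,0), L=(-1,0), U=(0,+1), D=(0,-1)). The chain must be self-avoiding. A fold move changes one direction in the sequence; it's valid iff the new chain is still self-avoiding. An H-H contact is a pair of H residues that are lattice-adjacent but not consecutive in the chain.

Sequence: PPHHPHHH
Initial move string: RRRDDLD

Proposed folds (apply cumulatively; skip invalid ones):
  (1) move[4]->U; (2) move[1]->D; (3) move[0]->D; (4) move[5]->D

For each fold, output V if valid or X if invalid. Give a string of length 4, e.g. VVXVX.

Initial: RRRDDLD -> [(0, 0), (1, 0), (2, 0), (3, 0), (3, -1), (3, -2), (2, -2), (2, -3)]
Fold 1: move[4]->U => RRRDULD INVALID (collision), skipped
Fold 2: move[1]->D => RDRDDLD VALID
Fold 3: move[0]->D => DDRDDLD VALID
Fold 4: move[5]->D => DDRDDDD VALID

Answer: XVVV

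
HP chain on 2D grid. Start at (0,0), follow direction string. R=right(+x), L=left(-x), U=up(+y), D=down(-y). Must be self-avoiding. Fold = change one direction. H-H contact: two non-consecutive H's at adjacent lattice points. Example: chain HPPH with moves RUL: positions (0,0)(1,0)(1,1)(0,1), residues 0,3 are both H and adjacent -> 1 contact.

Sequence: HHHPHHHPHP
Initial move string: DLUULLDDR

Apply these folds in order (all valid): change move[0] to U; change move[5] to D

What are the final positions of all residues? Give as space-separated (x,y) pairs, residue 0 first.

Answer: (0,0) (0,1) (-1,1) (-1,2) (-1,3) (-2,3) (-2,2) (-2,1) (-2,0) (-1,0)

Derivation:
Initial moves: DLUULLDDR
Fold: move[0]->U => ULUULLDDR (positions: [(0, 0), (0, 1), (-1, 1), (-1, 2), (-1, 3), (-2, 3), (-3, 3), (-3, 2), (-3, 1), (-2, 1)])
Fold: move[5]->D => ULUULDDDR (positions: [(0, 0), (0, 1), (-1, 1), (-1, 2), (-1, 3), (-2, 3), (-2, 2), (-2, 1), (-2, 0), (-1, 0)])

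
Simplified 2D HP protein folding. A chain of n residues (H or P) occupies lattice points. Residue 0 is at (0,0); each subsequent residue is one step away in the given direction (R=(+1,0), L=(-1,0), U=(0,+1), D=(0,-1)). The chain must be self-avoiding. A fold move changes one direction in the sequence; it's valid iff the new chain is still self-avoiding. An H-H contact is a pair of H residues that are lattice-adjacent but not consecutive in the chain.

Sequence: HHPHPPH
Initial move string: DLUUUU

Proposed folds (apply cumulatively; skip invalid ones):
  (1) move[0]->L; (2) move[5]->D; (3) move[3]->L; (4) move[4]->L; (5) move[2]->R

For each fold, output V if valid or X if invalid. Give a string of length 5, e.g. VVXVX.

Answer: VXVVX

Derivation:
Initial: DLUUUU -> [(0, 0), (0, -1), (-1, -1), (-1, 0), (-1, 1), (-1, 2), (-1, 3)]
Fold 1: move[0]->L => LLUUUU VALID
Fold 2: move[5]->D => LLUUUD INVALID (collision), skipped
Fold 3: move[3]->L => LLULUU VALID
Fold 4: move[4]->L => LLULLU VALID
Fold 5: move[2]->R => LLRLLU INVALID (collision), skipped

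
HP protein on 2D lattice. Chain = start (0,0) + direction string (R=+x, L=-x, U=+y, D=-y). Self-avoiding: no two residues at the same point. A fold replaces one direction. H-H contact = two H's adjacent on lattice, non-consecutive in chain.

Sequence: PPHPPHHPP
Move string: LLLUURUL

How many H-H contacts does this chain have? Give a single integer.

Answer: 0

Derivation:
Positions: [(0, 0), (-1, 0), (-2, 0), (-3, 0), (-3, 1), (-3, 2), (-2, 2), (-2, 3), (-3, 3)]
No H-H contacts found.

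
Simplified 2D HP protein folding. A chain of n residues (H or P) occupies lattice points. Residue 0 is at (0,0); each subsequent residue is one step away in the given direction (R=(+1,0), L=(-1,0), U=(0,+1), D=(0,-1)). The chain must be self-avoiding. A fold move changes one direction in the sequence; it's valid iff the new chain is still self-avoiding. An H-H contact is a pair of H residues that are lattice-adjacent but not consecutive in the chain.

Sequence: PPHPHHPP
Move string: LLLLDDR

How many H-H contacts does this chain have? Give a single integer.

Answer: 0

Derivation:
Positions: [(0, 0), (-1, 0), (-2, 0), (-3, 0), (-4, 0), (-4, -1), (-4, -2), (-3, -2)]
No H-H contacts found.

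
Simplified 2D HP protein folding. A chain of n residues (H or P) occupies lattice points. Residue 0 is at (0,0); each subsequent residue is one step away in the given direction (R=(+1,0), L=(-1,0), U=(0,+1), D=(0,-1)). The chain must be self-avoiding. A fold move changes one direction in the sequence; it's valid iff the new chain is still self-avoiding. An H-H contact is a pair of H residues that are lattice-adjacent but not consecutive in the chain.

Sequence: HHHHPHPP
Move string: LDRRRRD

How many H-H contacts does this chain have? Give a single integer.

Positions: [(0, 0), (-1, 0), (-1, -1), (0, -1), (1, -1), (2, -1), (3, -1), (3, -2)]
H-H contact: residue 0 @(0,0) - residue 3 @(0, -1)

Answer: 1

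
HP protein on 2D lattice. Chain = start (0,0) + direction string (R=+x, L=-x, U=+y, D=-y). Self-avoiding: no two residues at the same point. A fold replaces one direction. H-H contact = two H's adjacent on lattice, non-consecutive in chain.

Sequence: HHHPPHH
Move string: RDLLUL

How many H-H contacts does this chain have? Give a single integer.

Answer: 1

Derivation:
Positions: [(0, 0), (1, 0), (1, -1), (0, -1), (-1, -1), (-1, 0), (-2, 0)]
H-H contact: residue 0 @(0,0) - residue 5 @(-1, 0)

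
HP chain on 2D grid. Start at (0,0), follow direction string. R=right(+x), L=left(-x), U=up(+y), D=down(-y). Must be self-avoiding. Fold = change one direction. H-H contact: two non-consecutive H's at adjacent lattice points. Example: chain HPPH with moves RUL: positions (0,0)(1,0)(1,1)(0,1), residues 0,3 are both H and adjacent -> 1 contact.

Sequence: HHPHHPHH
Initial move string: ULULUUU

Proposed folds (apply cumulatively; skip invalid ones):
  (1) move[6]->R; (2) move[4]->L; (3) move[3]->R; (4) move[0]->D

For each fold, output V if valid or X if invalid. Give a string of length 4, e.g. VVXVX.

Initial: ULULUUU -> [(0, 0), (0, 1), (-1, 1), (-1, 2), (-2, 2), (-2, 3), (-2, 4), (-2, 5)]
Fold 1: move[6]->R => ULULUUR VALID
Fold 2: move[4]->L => ULULLUR VALID
Fold 3: move[3]->R => ULURLUR INVALID (collision), skipped
Fold 4: move[0]->D => DLULLUR VALID

Answer: VVXV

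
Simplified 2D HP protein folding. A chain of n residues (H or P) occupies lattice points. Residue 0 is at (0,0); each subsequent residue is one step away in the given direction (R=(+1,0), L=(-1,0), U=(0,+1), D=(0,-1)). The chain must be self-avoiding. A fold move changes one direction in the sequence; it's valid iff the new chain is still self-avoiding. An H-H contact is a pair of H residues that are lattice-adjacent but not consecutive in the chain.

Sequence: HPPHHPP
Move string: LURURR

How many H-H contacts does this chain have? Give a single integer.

Positions: [(0, 0), (-1, 0), (-1, 1), (0, 1), (0, 2), (1, 2), (2, 2)]
H-H contact: residue 0 @(0,0) - residue 3 @(0, 1)

Answer: 1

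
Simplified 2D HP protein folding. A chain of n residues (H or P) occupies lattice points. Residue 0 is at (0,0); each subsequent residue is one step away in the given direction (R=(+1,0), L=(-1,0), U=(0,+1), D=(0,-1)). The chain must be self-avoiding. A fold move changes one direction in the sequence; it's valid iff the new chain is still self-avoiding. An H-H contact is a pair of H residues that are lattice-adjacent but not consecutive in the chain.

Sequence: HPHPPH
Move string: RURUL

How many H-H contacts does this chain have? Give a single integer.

Positions: [(0, 0), (1, 0), (1, 1), (2, 1), (2, 2), (1, 2)]
H-H contact: residue 2 @(1,1) - residue 5 @(1, 2)

Answer: 1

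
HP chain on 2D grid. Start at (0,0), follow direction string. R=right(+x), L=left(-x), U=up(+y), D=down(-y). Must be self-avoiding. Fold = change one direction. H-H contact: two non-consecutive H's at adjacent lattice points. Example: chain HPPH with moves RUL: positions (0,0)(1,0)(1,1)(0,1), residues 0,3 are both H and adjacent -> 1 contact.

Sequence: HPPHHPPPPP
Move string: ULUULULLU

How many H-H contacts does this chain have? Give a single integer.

Positions: [(0, 0), (0, 1), (-1, 1), (-1, 2), (-1, 3), (-2, 3), (-2, 4), (-3, 4), (-4, 4), (-4, 5)]
No H-H contacts found.

Answer: 0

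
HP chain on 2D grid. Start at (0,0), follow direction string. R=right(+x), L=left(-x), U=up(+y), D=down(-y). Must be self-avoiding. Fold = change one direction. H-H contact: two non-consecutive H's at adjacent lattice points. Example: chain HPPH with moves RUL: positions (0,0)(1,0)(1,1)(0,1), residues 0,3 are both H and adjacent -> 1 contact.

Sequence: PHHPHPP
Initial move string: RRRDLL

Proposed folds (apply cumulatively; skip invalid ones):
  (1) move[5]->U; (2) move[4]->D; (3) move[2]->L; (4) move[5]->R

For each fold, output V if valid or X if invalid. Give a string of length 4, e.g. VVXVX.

Answer: XVXV

Derivation:
Initial: RRRDLL -> [(0, 0), (1, 0), (2, 0), (3, 0), (3, -1), (2, -1), (1, -1)]
Fold 1: move[5]->U => RRRDLU INVALID (collision), skipped
Fold 2: move[4]->D => RRRDDL VALID
Fold 3: move[2]->L => RRLDDL INVALID (collision), skipped
Fold 4: move[5]->R => RRRDDR VALID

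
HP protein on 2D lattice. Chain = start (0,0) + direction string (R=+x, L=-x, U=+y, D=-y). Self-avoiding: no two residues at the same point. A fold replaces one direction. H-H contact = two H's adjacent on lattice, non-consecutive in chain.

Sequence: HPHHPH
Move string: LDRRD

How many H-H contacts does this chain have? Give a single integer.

Positions: [(0, 0), (-1, 0), (-1, -1), (0, -1), (1, -1), (1, -2)]
H-H contact: residue 0 @(0,0) - residue 3 @(0, -1)

Answer: 1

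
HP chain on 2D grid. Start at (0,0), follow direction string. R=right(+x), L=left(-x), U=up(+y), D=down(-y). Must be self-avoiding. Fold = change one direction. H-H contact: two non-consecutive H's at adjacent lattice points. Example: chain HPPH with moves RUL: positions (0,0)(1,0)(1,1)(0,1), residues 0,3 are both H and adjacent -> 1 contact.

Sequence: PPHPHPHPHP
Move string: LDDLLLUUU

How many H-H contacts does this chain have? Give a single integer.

Answer: 0

Derivation:
Positions: [(0, 0), (-1, 0), (-1, -1), (-1, -2), (-2, -2), (-3, -2), (-4, -2), (-4, -1), (-4, 0), (-4, 1)]
No H-H contacts found.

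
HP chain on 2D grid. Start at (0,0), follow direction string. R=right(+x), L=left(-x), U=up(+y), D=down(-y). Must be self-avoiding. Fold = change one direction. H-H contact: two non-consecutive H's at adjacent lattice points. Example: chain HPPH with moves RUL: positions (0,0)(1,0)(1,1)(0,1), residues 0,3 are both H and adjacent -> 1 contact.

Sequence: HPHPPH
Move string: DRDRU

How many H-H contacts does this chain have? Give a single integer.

Positions: [(0, 0), (0, -1), (1, -1), (1, -2), (2, -2), (2, -1)]
H-H contact: residue 2 @(1,-1) - residue 5 @(2, -1)

Answer: 1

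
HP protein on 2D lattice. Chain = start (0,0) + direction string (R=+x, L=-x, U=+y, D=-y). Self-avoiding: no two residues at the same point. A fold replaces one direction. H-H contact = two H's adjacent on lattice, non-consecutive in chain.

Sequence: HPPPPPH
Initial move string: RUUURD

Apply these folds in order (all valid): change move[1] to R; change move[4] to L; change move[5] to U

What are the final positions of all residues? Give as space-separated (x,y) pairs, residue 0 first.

Answer: (0,0) (1,0) (2,0) (2,1) (2,2) (1,2) (1,3)

Derivation:
Initial moves: RUUURD
Fold: move[1]->R => RRUURD (positions: [(0, 0), (1, 0), (2, 0), (2, 1), (2, 2), (3, 2), (3, 1)])
Fold: move[4]->L => RRUULD (positions: [(0, 0), (1, 0), (2, 0), (2, 1), (2, 2), (1, 2), (1, 1)])
Fold: move[5]->U => RRUULU (positions: [(0, 0), (1, 0), (2, 0), (2, 1), (2, 2), (1, 2), (1, 3)])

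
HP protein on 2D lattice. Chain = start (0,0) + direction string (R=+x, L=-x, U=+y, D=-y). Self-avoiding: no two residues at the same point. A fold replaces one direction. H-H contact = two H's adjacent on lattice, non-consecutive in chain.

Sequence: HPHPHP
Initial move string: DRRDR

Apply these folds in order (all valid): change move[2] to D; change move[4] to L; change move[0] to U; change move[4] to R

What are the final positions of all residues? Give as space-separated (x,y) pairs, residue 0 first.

Answer: (0,0) (0,1) (1,1) (1,0) (1,-1) (2,-1)

Derivation:
Initial moves: DRRDR
Fold: move[2]->D => DRDDR (positions: [(0, 0), (0, -1), (1, -1), (1, -2), (1, -3), (2, -3)])
Fold: move[4]->L => DRDDL (positions: [(0, 0), (0, -1), (1, -1), (1, -2), (1, -3), (0, -3)])
Fold: move[0]->U => URDDL (positions: [(0, 0), (0, 1), (1, 1), (1, 0), (1, -1), (0, -1)])
Fold: move[4]->R => URDDR (positions: [(0, 0), (0, 1), (1, 1), (1, 0), (1, -1), (2, -1)])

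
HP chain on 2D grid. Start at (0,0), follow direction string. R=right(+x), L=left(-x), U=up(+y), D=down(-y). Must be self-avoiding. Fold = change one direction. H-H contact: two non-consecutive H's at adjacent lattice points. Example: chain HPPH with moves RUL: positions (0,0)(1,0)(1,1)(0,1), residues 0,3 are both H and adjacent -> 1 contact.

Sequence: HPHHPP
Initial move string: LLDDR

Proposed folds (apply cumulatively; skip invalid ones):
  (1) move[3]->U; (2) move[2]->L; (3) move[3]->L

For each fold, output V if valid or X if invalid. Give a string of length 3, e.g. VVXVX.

Answer: XVX

Derivation:
Initial: LLDDR -> [(0, 0), (-1, 0), (-2, 0), (-2, -1), (-2, -2), (-1, -2)]
Fold 1: move[3]->U => LLDUR INVALID (collision), skipped
Fold 2: move[2]->L => LLLDR VALID
Fold 3: move[3]->L => LLLLR INVALID (collision), skipped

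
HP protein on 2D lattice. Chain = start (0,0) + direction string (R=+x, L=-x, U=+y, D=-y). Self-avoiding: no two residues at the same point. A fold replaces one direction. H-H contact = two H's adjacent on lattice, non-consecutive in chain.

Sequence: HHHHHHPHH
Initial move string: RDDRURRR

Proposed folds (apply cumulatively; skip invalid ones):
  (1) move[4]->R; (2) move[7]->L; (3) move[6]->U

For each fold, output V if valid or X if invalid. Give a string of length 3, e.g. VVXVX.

Answer: VXV

Derivation:
Initial: RDDRURRR -> [(0, 0), (1, 0), (1, -1), (1, -2), (2, -2), (2, -1), (3, -1), (4, -1), (5, -1)]
Fold 1: move[4]->R => RDDRRRRR VALID
Fold 2: move[7]->L => RDDRRRRL INVALID (collision), skipped
Fold 3: move[6]->U => RDDRRRUR VALID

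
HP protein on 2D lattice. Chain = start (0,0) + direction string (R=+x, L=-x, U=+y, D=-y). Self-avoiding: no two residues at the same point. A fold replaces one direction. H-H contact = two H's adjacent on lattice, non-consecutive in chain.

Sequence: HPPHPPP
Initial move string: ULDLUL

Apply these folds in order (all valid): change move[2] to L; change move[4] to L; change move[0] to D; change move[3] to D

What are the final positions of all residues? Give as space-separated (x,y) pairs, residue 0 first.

Answer: (0,0) (0,-1) (-1,-1) (-2,-1) (-2,-2) (-3,-2) (-4,-2)

Derivation:
Initial moves: ULDLUL
Fold: move[2]->L => ULLLUL (positions: [(0, 0), (0, 1), (-1, 1), (-2, 1), (-3, 1), (-3, 2), (-4, 2)])
Fold: move[4]->L => ULLLLL (positions: [(0, 0), (0, 1), (-1, 1), (-2, 1), (-3, 1), (-4, 1), (-5, 1)])
Fold: move[0]->D => DLLLLL (positions: [(0, 0), (0, -1), (-1, -1), (-2, -1), (-3, -1), (-4, -1), (-5, -1)])
Fold: move[3]->D => DLLDLL (positions: [(0, 0), (0, -1), (-1, -1), (-2, -1), (-2, -2), (-3, -2), (-4, -2)])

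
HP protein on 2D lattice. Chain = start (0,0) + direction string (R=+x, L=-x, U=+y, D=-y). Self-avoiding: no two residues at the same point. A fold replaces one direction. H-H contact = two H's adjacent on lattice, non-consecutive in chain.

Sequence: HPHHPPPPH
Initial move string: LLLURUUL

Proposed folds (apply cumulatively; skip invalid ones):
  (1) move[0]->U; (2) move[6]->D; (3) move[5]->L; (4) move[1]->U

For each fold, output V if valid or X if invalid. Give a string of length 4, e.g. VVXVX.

Initial: LLLURUUL -> [(0, 0), (-1, 0), (-2, 0), (-3, 0), (-3, 1), (-2, 1), (-2, 2), (-2, 3), (-3, 3)]
Fold 1: move[0]->U => ULLURUUL VALID
Fold 2: move[6]->D => ULLURUDL INVALID (collision), skipped
Fold 3: move[5]->L => ULLURLUL INVALID (collision), skipped
Fold 4: move[1]->U => UULURUUL VALID

Answer: VXXV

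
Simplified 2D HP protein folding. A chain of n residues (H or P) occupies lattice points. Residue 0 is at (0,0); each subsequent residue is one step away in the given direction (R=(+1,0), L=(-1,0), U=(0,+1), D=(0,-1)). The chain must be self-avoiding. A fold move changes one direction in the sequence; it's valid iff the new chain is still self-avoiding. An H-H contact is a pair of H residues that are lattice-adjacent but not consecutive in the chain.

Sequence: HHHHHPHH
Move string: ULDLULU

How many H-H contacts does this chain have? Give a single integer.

Answer: 1

Derivation:
Positions: [(0, 0), (0, 1), (-1, 1), (-1, 0), (-2, 0), (-2, 1), (-3, 1), (-3, 2)]
H-H contact: residue 0 @(0,0) - residue 3 @(-1, 0)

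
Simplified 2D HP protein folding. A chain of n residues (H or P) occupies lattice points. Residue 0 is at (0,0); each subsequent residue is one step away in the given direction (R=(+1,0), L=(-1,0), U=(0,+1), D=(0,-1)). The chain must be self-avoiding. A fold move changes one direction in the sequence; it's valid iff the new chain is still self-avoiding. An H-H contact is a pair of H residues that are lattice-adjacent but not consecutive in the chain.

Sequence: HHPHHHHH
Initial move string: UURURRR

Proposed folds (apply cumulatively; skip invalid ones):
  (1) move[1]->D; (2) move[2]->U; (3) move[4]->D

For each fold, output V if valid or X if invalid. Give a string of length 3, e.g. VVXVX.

Answer: XVX

Derivation:
Initial: UURURRR -> [(0, 0), (0, 1), (0, 2), (1, 2), (1, 3), (2, 3), (3, 3), (4, 3)]
Fold 1: move[1]->D => UDRURRR INVALID (collision), skipped
Fold 2: move[2]->U => UUUURRR VALID
Fold 3: move[4]->D => UUUUDRR INVALID (collision), skipped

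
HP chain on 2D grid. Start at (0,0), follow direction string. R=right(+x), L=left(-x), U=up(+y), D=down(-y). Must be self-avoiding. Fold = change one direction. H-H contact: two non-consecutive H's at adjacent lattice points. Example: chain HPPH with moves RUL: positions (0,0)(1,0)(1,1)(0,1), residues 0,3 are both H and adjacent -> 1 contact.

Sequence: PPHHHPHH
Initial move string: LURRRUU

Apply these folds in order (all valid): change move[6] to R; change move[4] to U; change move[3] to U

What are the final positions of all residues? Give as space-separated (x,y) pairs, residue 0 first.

Answer: (0,0) (-1,0) (-1,1) (0,1) (0,2) (0,3) (0,4) (1,4)

Derivation:
Initial moves: LURRRUU
Fold: move[6]->R => LURRRUR (positions: [(0, 0), (-1, 0), (-1, 1), (0, 1), (1, 1), (2, 1), (2, 2), (3, 2)])
Fold: move[4]->U => LURRUUR (positions: [(0, 0), (-1, 0), (-1, 1), (0, 1), (1, 1), (1, 2), (1, 3), (2, 3)])
Fold: move[3]->U => LURUUUR (positions: [(0, 0), (-1, 0), (-1, 1), (0, 1), (0, 2), (0, 3), (0, 4), (1, 4)])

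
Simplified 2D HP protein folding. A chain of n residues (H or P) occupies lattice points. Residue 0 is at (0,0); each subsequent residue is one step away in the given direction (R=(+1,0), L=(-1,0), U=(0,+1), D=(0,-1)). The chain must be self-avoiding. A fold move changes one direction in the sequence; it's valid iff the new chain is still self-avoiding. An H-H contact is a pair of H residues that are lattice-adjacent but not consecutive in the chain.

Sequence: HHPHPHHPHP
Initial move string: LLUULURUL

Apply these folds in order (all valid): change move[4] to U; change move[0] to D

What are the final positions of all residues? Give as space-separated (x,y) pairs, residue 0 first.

Initial moves: LLUULURUL
Fold: move[4]->U => LLUUUURUL (positions: [(0, 0), (-1, 0), (-2, 0), (-2, 1), (-2, 2), (-2, 3), (-2, 4), (-1, 4), (-1, 5), (-2, 5)])
Fold: move[0]->D => DLUUUURUL (positions: [(0, 0), (0, -1), (-1, -1), (-1, 0), (-1, 1), (-1, 2), (-1, 3), (0, 3), (0, 4), (-1, 4)])

Answer: (0,0) (0,-1) (-1,-1) (-1,0) (-1,1) (-1,2) (-1,3) (0,3) (0,4) (-1,4)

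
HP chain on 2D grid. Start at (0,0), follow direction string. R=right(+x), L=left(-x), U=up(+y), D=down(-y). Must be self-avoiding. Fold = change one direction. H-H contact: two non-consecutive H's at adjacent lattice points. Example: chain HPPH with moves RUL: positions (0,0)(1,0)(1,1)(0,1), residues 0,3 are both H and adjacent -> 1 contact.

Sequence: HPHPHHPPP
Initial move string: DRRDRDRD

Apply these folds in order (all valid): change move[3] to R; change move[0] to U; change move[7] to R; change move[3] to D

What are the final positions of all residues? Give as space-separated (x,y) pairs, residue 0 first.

Answer: (0,0) (0,1) (1,1) (2,1) (2,0) (3,0) (3,-1) (4,-1) (5,-1)

Derivation:
Initial moves: DRRDRDRD
Fold: move[3]->R => DRRRRDRD (positions: [(0, 0), (0, -1), (1, -1), (2, -1), (3, -1), (4, -1), (4, -2), (5, -2), (5, -3)])
Fold: move[0]->U => URRRRDRD (positions: [(0, 0), (0, 1), (1, 1), (2, 1), (3, 1), (4, 1), (4, 0), (5, 0), (5, -1)])
Fold: move[7]->R => URRRRDRR (positions: [(0, 0), (0, 1), (1, 1), (2, 1), (3, 1), (4, 1), (4, 0), (5, 0), (6, 0)])
Fold: move[3]->D => URRDRDRR (positions: [(0, 0), (0, 1), (1, 1), (2, 1), (2, 0), (3, 0), (3, -1), (4, -1), (5, -1)])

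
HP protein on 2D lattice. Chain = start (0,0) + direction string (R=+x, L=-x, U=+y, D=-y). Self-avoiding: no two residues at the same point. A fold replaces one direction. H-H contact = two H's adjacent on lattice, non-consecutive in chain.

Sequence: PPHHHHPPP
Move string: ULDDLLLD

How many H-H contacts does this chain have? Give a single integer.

Positions: [(0, 0), (0, 1), (-1, 1), (-1, 0), (-1, -1), (-2, -1), (-3, -1), (-4, -1), (-4, -2)]
No H-H contacts found.

Answer: 0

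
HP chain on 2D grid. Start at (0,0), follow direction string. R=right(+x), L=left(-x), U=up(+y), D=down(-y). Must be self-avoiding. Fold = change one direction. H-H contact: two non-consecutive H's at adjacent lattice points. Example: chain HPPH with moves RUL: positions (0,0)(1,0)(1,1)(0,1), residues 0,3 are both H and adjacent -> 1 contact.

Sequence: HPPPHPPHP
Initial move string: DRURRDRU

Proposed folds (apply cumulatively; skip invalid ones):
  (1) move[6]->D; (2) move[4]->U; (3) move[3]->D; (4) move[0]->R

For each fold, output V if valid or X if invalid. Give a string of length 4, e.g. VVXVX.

Initial: DRURRDRU -> [(0, 0), (0, -1), (1, -1), (1, 0), (2, 0), (3, 0), (3, -1), (4, -1), (4, 0)]
Fold 1: move[6]->D => DRURRDDU INVALID (collision), skipped
Fold 2: move[4]->U => DRURUDRU INVALID (collision), skipped
Fold 3: move[3]->D => DRUDRDRU INVALID (collision), skipped
Fold 4: move[0]->R => RRURRDRU VALID

Answer: XXXV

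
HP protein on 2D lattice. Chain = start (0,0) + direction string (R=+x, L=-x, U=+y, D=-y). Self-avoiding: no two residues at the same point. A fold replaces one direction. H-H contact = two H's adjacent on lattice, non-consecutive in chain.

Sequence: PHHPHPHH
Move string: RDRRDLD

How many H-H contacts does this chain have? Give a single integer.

Answer: 0

Derivation:
Positions: [(0, 0), (1, 0), (1, -1), (2, -1), (3, -1), (3, -2), (2, -2), (2, -3)]
No H-H contacts found.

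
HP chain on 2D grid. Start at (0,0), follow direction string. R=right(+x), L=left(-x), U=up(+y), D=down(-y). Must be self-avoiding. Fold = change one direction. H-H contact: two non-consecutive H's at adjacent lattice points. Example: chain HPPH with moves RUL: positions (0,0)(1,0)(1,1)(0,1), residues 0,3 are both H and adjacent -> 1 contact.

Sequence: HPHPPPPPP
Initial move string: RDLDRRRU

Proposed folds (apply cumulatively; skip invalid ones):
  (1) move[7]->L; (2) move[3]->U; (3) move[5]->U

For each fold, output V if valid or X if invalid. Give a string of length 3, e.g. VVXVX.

Initial: RDLDRRRU -> [(0, 0), (1, 0), (1, -1), (0, -1), (0, -2), (1, -2), (2, -2), (3, -2), (3, -1)]
Fold 1: move[7]->L => RDLDRRRL INVALID (collision), skipped
Fold 2: move[3]->U => RDLURRRU INVALID (collision), skipped
Fold 3: move[5]->U => RDLDRURU INVALID (collision), skipped

Answer: XXX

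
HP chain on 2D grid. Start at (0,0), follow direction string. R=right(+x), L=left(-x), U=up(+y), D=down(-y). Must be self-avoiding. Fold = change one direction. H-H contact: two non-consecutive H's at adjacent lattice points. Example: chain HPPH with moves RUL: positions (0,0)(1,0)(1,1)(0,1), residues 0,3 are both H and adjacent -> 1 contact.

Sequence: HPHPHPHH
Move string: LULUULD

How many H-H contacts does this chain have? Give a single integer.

Positions: [(0, 0), (-1, 0), (-1, 1), (-2, 1), (-2, 2), (-2, 3), (-3, 3), (-3, 2)]
H-H contact: residue 4 @(-2,2) - residue 7 @(-3, 2)

Answer: 1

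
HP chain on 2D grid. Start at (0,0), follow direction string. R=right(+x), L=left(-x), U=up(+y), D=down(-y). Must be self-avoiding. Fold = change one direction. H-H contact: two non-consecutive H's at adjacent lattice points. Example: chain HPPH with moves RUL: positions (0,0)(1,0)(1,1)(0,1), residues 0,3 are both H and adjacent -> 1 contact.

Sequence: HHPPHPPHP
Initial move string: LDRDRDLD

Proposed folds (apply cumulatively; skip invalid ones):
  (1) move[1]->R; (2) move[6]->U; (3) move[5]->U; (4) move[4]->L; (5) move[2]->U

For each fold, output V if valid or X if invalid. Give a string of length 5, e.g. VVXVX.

Initial: LDRDRDLD -> [(0, 0), (-1, 0), (-1, -1), (0, -1), (0, -2), (1, -2), (1, -3), (0, -3), (0, -4)]
Fold 1: move[1]->R => LRRDRDLD INVALID (collision), skipped
Fold 2: move[6]->U => LDRDRDUD INVALID (collision), skipped
Fold 3: move[5]->U => LDRDRULD INVALID (collision), skipped
Fold 4: move[4]->L => LDRDLDLD VALID
Fold 5: move[2]->U => LDUDLDLD INVALID (collision), skipped

Answer: XXXVX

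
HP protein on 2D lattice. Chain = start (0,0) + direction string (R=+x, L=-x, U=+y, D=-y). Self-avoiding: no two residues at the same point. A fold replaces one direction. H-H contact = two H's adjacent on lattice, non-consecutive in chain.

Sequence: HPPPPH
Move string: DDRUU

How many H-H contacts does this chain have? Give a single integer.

Positions: [(0, 0), (0, -1), (0, -2), (1, -2), (1, -1), (1, 0)]
H-H contact: residue 0 @(0,0) - residue 5 @(1, 0)

Answer: 1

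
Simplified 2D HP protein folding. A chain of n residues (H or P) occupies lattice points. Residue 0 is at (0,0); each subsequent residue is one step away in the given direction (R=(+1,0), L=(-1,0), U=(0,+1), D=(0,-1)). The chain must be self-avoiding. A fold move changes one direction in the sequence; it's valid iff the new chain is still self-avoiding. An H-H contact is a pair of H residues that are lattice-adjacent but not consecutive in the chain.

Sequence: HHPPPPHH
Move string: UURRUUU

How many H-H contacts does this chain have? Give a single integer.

Positions: [(0, 0), (0, 1), (0, 2), (1, 2), (2, 2), (2, 3), (2, 4), (2, 5)]
No H-H contacts found.

Answer: 0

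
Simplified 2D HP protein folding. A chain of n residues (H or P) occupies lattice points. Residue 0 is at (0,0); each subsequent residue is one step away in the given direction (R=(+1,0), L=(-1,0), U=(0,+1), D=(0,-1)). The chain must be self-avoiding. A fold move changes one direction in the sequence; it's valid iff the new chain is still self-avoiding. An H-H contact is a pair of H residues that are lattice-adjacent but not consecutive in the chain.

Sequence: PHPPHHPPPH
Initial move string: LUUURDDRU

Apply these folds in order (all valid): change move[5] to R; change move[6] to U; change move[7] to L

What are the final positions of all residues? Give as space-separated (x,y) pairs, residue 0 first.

Initial moves: LUUURDDRU
Fold: move[5]->R => LUUURRDRU (positions: [(0, 0), (-1, 0), (-1, 1), (-1, 2), (-1, 3), (0, 3), (1, 3), (1, 2), (2, 2), (2, 3)])
Fold: move[6]->U => LUUURRURU (positions: [(0, 0), (-1, 0), (-1, 1), (-1, 2), (-1, 3), (0, 3), (1, 3), (1, 4), (2, 4), (2, 5)])
Fold: move[7]->L => LUUURRULU (positions: [(0, 0), (-1, 0), (-1, 1), (-1, 2), (-1, 3), (0, 3), (1, 3), (1, 4), (0, 4), (0, 5)])

Answer: (0,0) (-1,0) (-1,1) (-1,2) (-1,3) (0,3) (1,3) (1,4) (0,4) (0,5)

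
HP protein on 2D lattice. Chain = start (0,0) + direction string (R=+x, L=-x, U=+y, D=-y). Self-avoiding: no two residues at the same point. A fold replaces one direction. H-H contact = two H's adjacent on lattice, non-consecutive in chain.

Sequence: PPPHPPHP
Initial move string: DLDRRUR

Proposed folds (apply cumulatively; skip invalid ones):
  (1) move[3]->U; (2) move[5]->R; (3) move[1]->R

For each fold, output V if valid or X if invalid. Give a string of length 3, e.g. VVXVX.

Answer: XVV

Derivation:
Initial: DLDRRUR -> [(0, 0), (0, -1), (-1, -1), (-1, -2), (0, -2), (1, -2), (1, -1), (2, -1)]
Fold 1: move[3]->U => DLDURUR INVALID (collision), skipped
Fold 2: move[5]->R => DLDRRRR VALID
Fold 3: move[1]->R => DRDRRRR VALID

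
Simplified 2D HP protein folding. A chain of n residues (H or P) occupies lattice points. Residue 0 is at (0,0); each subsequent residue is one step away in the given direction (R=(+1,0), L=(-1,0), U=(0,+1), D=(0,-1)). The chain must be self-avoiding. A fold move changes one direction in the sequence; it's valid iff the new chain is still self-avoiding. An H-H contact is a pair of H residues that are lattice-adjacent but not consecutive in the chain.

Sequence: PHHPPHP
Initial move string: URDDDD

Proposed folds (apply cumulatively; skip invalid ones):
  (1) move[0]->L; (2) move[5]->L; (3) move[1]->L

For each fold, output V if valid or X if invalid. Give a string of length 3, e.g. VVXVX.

Initial: URDDDD -> [(0, 0), (0, 1), (1, 1), (1, 0), (1, -1), (1, -2), (1, -3)]
Fold 1: move[0]->L => LRDDDD INVALID (collision), skipped
Fold 2: move[5]->L => URDDDL VALID
Fold 3: move[1]->L => ULDDDL VALID

Answer: XVV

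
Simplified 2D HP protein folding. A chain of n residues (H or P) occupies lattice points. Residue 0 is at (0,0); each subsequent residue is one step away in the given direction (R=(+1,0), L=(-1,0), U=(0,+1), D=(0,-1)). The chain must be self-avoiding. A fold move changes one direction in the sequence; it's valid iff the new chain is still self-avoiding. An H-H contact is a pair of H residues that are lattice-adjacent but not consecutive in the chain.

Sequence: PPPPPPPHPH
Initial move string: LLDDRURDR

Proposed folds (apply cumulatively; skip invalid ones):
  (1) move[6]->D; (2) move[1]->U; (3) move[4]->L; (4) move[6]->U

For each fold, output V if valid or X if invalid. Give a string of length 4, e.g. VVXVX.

Answer: XXXX

Derivation:
Initial: LLDDRURDR -> [(0, 0), (-1, 0), (-2, 0), (-2, -1), (-2, -2), (-1, -2), (-1, -1), (0, -1), (0, -2), (1, -2)]
Fold 1: move[6]->D => LLDDRUDDR INVALID (collision), skipped
Fold 2: move[1]->U => LUDDRURDR INVALID (collision), skipped
Fold 3: move[4]->L => LLDDLURDR INVALID (collision), skipped
Fold 4: move[6]->U => LLDDRUUDR INVALID (collision), skipped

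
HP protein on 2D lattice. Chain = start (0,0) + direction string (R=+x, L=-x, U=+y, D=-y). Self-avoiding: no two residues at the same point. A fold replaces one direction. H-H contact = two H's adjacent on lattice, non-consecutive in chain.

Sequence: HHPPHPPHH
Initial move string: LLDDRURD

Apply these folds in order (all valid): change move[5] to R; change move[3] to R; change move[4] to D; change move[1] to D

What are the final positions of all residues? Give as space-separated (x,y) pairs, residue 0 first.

Answer: (0,0) (-1,0) (-1,-1) (-1,-2) (0,-2) (0,-3) (1,-3) (2,-3) (2,-4)

Derivation:
Initial moves: LLDDRURD
Fold: move[5]->R => LLDDRRRD (positions: [(0, 0), (-1, 0), (-2, 0), (-2, -1), (-2, -2), (-1, -2), (0, -2), (1, -2), (1, -3)])
Fold: move[3]->R => LLDRRRRD (positions: [(0, 0), (-1, 0), (-2, 0), (-2, -1), (-1, -1), (0, -1), (1, -1), (2, -1), (2, -2)])
Fold: move[4]->D => LLDRDRRD (positions: [(0, 0), (-1, 0), (-2, 0), (-2, -1), (-1, -1), (-1, -2), (0, -2), (1, -2), (1, -3)])
Fold: move[1]->D => LDDRDRRD (positions: [(0, 0), (-1, 0), (-1, -1), (-1, -2), (0, -2), (0, -3), (1, -3), (2, -3), (2, -4)])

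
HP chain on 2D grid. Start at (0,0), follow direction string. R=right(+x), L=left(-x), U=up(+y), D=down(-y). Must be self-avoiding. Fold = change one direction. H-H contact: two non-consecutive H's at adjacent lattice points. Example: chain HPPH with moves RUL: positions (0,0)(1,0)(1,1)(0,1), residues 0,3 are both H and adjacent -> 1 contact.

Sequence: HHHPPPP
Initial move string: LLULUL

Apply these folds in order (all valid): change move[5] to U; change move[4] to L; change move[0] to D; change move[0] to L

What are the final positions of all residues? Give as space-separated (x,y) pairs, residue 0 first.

Answer: (0,0) (-1,0) (-2,0) (-2,1) (-3,1) (-4,1) (-4,2)

Derivation:
Initial moves: LLULUL
Fold: move[5]->U => LLULUU (positions: [(0, 0), (-1, 0), (-2, 0), (-2, 1), (-3, 1), (-3, 2), (-3, 3)])
Fold: move[4]->L => LLULLU (positions: [(0, 0), (-1, 0), (-2, 0), (-2, 1), (-3, 1), (-4, 1), (-4, 2)])
Fold: move[0]->D => DLULLU (positions: [(0, 0), (0, -1), (-1, -1), (-1, 0), (-2, 0), (-3, 0), (-3, 1)])
Fold: move[0]->L => LLULLU (positions: [(0, 0), (-1, 0), (-2, 0), (-2, 1), (-3, 1), (-4, 1), (-4, 2)])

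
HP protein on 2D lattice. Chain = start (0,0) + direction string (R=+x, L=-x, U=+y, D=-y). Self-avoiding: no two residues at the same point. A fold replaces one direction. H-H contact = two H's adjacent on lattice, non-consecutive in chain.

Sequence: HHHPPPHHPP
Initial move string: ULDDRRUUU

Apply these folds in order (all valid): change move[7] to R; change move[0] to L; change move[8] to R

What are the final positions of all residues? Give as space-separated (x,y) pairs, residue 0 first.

Initial moves: ULDDRRUUU
Fold: move[7]->R => ULDDRRURU (positions: [(0, 0), (0, 1), (-1, 1), (-1, 0), (-1, -1), (0, -1), (1, -1), (1, 0), (2, 0), (2, 1)])
Fold: move[0]->L => LLDDRRURU (positions: [(0, 0), (-1, 0), (-2, 0), (-2, -1), (-2, -2), (-1, -2), (0, -2), (0, -1), (1, -1), (1, 0)])
Fold: move[8]->R => LLDDRRURR (positions: [(0, 0), (-1, 0), (-2, 0), (-2, -1), (-2, -2), (-1, -2), (0, -2), (0, -1), (1, -1), (2, -1)])

Answer: (0,0) (-1,0) (-2,0) (-2,-1) (-2,-2) (-1,-2) (0,-2) (0,-1) (1,-1) (2,-1)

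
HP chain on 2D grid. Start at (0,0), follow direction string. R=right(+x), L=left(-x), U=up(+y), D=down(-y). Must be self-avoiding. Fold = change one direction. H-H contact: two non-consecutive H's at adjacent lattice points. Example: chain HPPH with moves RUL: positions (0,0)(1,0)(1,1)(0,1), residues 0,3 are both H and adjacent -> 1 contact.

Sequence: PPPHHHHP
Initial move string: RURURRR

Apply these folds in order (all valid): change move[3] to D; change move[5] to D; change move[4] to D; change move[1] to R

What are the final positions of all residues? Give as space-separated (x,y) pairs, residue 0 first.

Initial moves: RURURRR
Fold: move[3]->D => RURDRRR (positions: [(0, 0), (1, 0), (1, 1), (2, 1), (2, 0), (3, 0), (4, 0), (5, 0)])
Fold: move[5]->D => RURDRDR (positions: [(0, 0), (1, 0), (1, 1), (2, 1), (2, 0), (3, 0), (3, -1), (4, -1)])
Fold: move[4]->D => RURDDDR (positions: [(0, 0), (1, 0), (1, 1), (2, 1), (2, 0), (2, -1), (2, -2), (3, -2)])
Fold: move[1]->R => RRRDDDR (positions: [(0, 0), (1, 0), (2, 0), (3, 0), (3, -1), (3, -2), (3, -3), (4, -3)])

Answer: (0,0) (1,0) (2,0) (3,0) (3,-1) (3,-2) (3,-3) (4,-3)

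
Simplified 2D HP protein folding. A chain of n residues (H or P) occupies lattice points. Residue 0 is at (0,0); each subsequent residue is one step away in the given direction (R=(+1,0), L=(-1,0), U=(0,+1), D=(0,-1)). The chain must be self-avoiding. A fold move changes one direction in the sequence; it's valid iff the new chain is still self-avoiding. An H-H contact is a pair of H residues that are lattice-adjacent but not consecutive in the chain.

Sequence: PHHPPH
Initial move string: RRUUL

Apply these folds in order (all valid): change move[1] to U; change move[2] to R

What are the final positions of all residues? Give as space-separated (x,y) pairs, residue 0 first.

Answer: (0,0) (1,0) (1,1) (2,1) (2,2) (1,2)

Derivation:
Initial moves: RRUUL
Fold: move[1]->U => RUUUL (positions: [(0, 0), (1, 0), (1, 1), (1, 2), (1, 3), (0, 3)])
Fold: move[2]->R => RURUL (positions: [(0, 0), (1, 0), (1, 1), (2, 1), (2, 2), (1, 2)])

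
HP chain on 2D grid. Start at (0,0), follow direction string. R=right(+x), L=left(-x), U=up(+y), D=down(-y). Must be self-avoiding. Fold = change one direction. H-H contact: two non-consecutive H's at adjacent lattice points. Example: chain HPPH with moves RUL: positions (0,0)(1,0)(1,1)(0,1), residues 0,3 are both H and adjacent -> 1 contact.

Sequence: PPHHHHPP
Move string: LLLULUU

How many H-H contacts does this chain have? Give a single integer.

Positions: [(0, 0), (-1, 0), (-2, 0), (-3, 0), (-3, 1), (-4, 1), (-4, 2), (-4, 3)]
No H-H contacts found.

Answer: 0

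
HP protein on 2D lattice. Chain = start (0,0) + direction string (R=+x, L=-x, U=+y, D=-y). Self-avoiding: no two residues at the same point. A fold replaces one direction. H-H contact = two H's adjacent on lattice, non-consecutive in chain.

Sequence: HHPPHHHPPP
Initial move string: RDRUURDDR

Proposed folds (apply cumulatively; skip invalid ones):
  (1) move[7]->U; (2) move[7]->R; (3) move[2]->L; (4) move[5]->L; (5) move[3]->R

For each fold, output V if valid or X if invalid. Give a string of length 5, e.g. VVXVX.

Answer: XVXXV

Derivation:
Initial: RDRUURDDR -> [(0, 0), (1, 0), (1, -1), (2, -1), (2, 0), (2, 1), (3, 1), (3, 0), (3, -1), (4, -1)]
Fold 1: move[7]->U => RDRUURDUR INVALID (collision), skipped
Fold 2: move[7]->R => RDRUURDRR VALID
Fold 3: move[2]->L => RDLUURDRR INVALID (collision), skipped
Fold 4: move[5]->L => RDRUULDRR INVALID (collision), skipped
Fold 5: move[3]->R => RDRRURDRR VALID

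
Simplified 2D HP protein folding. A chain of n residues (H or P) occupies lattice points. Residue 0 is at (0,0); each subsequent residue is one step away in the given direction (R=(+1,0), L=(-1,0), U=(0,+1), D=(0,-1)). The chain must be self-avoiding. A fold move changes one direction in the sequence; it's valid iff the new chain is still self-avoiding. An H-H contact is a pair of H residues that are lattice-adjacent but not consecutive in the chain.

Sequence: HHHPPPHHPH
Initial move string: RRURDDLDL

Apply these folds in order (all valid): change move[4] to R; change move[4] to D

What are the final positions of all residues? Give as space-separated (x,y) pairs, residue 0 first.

Initial moves: RRURDDLDL
Fold: move[4]->R => RRURRDLDL (positions: [(0, 0), (1, 0), (2, 0), (2, 1), (3, 1), (4, 1), (4, 0), (3, 0), (3, -1), (2, -1)])
Fold: move[4]->D => RRURDDLDL (positions: [(0, 0), (1, 0), (2, 0), (2, 1), (3, 1), (3, 0), (3, -1), (2, -1), (2, -2), (1, -2)])

Answer: (0,0) (1,0) (2,0) (2,1) (3,1) (3,0) (3,-1) (2,-1) (2,-2) (1,-2)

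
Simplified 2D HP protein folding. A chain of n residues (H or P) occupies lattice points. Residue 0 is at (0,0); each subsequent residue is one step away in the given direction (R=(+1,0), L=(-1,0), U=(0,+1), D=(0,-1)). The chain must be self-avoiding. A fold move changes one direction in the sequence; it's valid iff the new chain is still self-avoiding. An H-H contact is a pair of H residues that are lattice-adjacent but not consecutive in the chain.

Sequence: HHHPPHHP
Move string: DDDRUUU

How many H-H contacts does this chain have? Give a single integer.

Answer: 2

Derivation:
Positions: [(0, 0), (0, -1), (0, -2), (0, -3), (1, -3), (1, -2), (1, -1), (1, 0)]
H-H contact: residue 1 @(0,-1) - residue 6 @(1, -1)
H-H contact: residue 2 @(0,-2) - residue 5 @(1, -2)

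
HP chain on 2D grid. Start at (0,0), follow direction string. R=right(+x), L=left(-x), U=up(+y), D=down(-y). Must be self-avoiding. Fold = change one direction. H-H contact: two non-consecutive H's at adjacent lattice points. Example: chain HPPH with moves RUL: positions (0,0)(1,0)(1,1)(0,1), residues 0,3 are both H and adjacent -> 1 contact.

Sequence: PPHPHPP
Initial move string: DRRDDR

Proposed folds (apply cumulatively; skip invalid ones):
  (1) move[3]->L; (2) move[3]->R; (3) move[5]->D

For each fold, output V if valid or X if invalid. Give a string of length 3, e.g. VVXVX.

Answer: XVV

Derivation:
Initial: DRRDDR -> [(0, 0), (0, -1), (1, -1), (2, -1), (2, -2), (2, -3), (3, -3)]
Fold 1: move[3]->L => DRRLDR INVALID (collision), skipped
Fold 2: move[3]->R => DRRRDR VALID
Fold 3: move[5]->D => DRRRDD VALID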